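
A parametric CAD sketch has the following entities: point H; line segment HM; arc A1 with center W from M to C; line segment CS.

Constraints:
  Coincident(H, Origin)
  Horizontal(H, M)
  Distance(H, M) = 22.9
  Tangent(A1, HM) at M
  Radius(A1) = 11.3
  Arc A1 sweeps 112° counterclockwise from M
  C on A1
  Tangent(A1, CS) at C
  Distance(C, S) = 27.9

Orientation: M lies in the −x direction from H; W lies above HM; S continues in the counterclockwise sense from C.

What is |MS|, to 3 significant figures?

41.4

On A1, M sits at bearing -90° from W; a 112° counterclockwise sweep puts C at bearing 22°, so C = W + 11.3·(cos 22°, sin 22°) = (-12.4, 15.5). Tangency of A1 to CS means the radius WC is perpendicular to CS, so CS runs along (−sin 22°, cos 22°); with |CS| = 27.9, S = (-22.9, 41.4). Then |MS| = |S − M| = 41.4.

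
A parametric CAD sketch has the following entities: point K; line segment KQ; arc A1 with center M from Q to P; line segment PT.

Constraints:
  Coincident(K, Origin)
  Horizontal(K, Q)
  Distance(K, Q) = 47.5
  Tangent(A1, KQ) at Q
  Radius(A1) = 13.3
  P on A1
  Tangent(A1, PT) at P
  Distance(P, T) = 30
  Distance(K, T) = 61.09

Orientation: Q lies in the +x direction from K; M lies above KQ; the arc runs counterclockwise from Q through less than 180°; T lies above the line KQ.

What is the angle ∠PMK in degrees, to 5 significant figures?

160.02°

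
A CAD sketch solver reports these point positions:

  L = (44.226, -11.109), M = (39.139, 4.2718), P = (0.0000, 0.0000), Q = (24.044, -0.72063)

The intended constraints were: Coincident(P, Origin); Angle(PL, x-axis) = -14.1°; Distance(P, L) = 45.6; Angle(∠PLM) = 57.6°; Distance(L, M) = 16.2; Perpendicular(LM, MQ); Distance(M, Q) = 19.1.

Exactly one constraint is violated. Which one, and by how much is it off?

Distance(M, Q) = 19.1 — off by 3.20.

P = (0.00, 0.00) ✓; PL at -14.10° ✓; |PL| = 45.60 ✓; ∠PLM = 57.60° ✓; |LM| = 16.20 ✓; ∠(LM, MQ) = 90.00° ✓; |MQ| = 15.90 ✗.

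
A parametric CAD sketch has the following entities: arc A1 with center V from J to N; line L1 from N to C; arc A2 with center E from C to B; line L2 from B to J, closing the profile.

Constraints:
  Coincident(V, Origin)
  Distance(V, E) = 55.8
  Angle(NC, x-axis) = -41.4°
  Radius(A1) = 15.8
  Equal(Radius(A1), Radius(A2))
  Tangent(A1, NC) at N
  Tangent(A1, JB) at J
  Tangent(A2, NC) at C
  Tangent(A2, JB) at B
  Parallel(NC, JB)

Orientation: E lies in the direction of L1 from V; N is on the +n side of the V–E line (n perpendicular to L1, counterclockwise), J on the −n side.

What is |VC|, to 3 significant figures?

58.0

The slot axis is L1's direction at -41.4°, so u = (cos -41.4°, sin -41.4°) = (0.750, -0.661) and n = (−sin -41.4°, cos -41.4°) = (0.661, 0.750). V is at the origin and E lies 55.8 along u from V, so E = 55.8·u = (41.9, -36.9). Tangency of A1 to both parallel lines with radius 15.8 puts N and J at V ± 15.8·n: N = (10.4, 11.9), J = (-10.4, -11.9). Equal radii place C and B the same way about E: C = E + 15.8·n = (52.3, -25.0), B = E − 15.8·n = (31.4, -48.8). Then |VC| = |C − V| = 58.0.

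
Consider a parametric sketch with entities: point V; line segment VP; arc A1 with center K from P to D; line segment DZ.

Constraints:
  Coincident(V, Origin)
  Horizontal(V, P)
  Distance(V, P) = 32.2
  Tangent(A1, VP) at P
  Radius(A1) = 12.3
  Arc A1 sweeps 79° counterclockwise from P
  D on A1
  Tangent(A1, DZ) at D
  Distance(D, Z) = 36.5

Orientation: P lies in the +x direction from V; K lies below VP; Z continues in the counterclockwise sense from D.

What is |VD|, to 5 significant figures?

22.453

A1 meets VP tangentially, so KP is at right angles to VP, so K = P + (0, -12.3) = (32.200, -12.300). On A1, P sits at bearing 90° from K; a 79° counterclockwise sweep puts D at bearing 169°, so D = K + 12.3·(cos 169°, sin 169°) = (20.126, -9.9530). Then |VD| = |D − V| = 22.453.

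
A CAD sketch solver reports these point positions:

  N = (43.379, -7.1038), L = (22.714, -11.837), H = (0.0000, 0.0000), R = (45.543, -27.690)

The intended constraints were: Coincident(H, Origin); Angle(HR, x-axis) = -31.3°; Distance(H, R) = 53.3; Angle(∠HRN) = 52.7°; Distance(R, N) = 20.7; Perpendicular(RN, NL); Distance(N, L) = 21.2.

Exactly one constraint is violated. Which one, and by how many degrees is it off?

Perpendicular(RN, NL) — off by 6.90°.

H = (0.00, 0.00) ✓; HR at -31.30° ✓; |HR| = 53.30 ✓; ∠HRN = 52.70° ✓; |RN| = 20.70 ✓; ∠(RN, NL) = 96.90° ✗; |NL| = 21.20 ✓.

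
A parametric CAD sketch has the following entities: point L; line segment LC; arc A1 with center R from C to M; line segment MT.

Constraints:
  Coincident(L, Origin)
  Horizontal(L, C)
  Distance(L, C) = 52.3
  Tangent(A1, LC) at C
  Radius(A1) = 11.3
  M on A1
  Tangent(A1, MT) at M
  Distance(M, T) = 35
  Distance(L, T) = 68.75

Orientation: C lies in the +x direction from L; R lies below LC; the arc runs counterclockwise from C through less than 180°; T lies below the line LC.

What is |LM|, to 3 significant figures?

43.6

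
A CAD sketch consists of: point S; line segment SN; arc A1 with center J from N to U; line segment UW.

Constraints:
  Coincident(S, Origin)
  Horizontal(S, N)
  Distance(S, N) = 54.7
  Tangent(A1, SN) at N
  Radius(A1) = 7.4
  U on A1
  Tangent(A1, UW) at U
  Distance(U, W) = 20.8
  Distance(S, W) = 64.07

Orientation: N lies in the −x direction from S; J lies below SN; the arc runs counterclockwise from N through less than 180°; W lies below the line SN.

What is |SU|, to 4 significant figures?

62.56

S is at the origin; SN is horizontal with |SN| = 54.7 and N on the −x side, so N = (-54.70, 0.000). Tangency of A1 to SN means the radius JN is perpendicular to SN, so J = N + (0, -7.4) = (-54.70, -7.400). Since JU ⟂ UW (tangency), |JW| = √(7.4² + 20.8²) = 22.08 regardless of where U sits on A1. So W lies on both circle(S, 64.07) and circle(J, 22.08); the below-SN intersection is W = (-56.95, -29.36). U is the foot of the tangent from W: U = (-61.89, -9.158).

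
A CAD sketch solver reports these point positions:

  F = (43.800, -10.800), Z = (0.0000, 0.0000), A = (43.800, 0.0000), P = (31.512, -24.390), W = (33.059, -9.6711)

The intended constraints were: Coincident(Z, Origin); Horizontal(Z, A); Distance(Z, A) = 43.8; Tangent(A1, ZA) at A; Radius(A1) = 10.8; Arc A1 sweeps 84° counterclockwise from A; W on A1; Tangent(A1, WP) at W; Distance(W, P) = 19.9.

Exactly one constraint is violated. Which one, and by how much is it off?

Distance(W, P) = 19.9 — off by 5.10.

Z = (0.00, 0.00) ✓; Z.y = 0.00, A.y = 0.00 ✓; |ZA| = 43.80 ✓; ∠(FA, AZ) = 90.00° ✓; |FA| = 10.80 ✓; bearing(F→W) − bearing(F→A) = 84.00° ✓; |FW| = 10.80 ✓; ∠(FW, WP) = 90.00° ✓; |WP| = 14.80 ✗.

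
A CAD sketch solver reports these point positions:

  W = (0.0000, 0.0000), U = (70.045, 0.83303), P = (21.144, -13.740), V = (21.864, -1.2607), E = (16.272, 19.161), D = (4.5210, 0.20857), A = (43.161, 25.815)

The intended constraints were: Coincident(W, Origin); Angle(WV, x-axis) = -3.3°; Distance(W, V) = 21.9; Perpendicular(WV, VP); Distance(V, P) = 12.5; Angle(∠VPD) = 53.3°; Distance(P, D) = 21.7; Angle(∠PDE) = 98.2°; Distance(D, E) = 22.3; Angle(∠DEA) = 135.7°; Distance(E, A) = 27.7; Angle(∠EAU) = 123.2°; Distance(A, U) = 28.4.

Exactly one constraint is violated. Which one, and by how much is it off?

Distance(A, U) = 28.4 — off by 8.30.

W = (0.00, 0.00) ✓; WV at -3.300° ✓; |WV| = 21.90 ✓; ∠(WV, VP) = 90.00° ✓; |VP| = 12.50 ✓; ∠VPD = 53.30° ✓; |PD| = 21.70 ✓; ∠PDE = 98.20° ✓; |DE| = 22.30 ✓; ∠DEA = 135.7° ✓; |EA| = 27.70 ✓; ∠EAU = 123.2° ✓; |AU| = 36.70 ✗.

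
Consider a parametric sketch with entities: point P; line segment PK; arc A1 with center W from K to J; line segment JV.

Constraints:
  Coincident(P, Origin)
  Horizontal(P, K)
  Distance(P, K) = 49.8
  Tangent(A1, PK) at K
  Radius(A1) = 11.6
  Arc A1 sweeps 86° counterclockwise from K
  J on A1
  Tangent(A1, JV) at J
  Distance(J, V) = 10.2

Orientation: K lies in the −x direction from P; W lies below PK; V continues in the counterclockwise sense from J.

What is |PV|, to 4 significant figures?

65.53

P is at the origin; P and K share the same y with |PK| = 49.8 and K on the −x side, so K = (-49.80, 0.000). The tangent condition forces WK to be normal to PK, so W = K + (0, -11.6) = (-49.80, -11.60). On A1, K sits at bearing 90° from W; an 86° counterclockwise sweep puts J at bearing 176°, so J = W + 11.6·(cos 176°, sin 176°) = (-61.37, -10.79). Tangency of A1 to JV means the radius WJ is perpendicular to JV, so JV runs along (−sin 176°, cos 176°); with |JV| = 10.2, V = (-62.08, -20.97). Then |PV| = |V − P| = 65.53.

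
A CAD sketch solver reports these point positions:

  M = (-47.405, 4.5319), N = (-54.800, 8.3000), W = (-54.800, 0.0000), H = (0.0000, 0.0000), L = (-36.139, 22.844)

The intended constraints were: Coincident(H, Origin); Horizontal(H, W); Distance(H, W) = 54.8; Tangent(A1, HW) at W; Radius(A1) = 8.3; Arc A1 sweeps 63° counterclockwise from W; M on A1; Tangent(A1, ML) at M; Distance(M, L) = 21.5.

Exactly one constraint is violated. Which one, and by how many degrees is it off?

Tangent(A1, ML) at M — off by 4.60°.

H = (0.00, 0.00) ✓; H.y = 0.00, W.y = 0.00 ✓; |HW| = 54.80 ✓; ∠(NW, WH) = 90.00° ✓; |NW| = 8.300 ✓; bearing(N→M) − bearing(N→W) = 63.00° ✓; |NM| = 8.300 ✓; ∠(NM, ML) = 94.60° ✗; |ML| = 21.50 ✓.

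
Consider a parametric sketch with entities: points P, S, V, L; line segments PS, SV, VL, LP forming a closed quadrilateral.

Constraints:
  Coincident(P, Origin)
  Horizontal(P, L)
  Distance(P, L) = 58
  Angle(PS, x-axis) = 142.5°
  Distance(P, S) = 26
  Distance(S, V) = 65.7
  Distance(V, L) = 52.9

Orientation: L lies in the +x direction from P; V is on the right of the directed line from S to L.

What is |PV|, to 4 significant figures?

41.12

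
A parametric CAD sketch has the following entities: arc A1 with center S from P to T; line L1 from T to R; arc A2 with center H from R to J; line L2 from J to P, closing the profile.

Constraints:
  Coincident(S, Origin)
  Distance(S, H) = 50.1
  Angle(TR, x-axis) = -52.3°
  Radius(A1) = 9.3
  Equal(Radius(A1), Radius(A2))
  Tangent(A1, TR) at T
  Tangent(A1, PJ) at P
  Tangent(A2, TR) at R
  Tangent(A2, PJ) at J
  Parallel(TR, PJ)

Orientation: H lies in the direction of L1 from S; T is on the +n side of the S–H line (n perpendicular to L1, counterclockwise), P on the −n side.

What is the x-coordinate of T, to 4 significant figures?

7.358

The slot axis is L1's direction at -52.3°, so u = (cos -52.3°, sin -52.3°) = (0.6115, -0.7912) and n = (−sin -52.3°, cos -52.3°) = (0.7912, 0.6115). S is at the origin and H lies 50.1 along u from S, so H = 50.1·u = (30.64, -39.64). Tangency of A1 to both parallel lines with radius 9.3 puts T and P at S ± 9.3·n: T = (7.358, 5.687), P = (-7.358, -5.687). So T.x = 7.358.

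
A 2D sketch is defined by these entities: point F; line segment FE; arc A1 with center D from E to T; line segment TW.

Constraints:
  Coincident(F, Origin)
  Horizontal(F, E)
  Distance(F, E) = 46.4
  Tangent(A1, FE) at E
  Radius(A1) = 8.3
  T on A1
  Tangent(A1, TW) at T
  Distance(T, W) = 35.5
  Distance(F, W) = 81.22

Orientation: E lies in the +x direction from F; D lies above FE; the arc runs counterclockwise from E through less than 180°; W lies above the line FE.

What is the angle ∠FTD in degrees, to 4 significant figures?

42.41°

Checks: ∠(DE, EF) = 90.00° ✓; |DT| = 8.300 ✓; ∠(DT, TW) = 90.00° ✓; |TW| = 35.50 ✓; |FW| = 81.22 ✓.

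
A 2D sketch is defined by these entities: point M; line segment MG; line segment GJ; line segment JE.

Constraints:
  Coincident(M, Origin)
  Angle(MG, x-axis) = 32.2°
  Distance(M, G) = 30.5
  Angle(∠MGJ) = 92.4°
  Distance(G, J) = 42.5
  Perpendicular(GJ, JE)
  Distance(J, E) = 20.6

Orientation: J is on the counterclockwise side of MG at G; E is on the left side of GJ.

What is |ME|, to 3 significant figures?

44.9

M is at the origin; MG runs at 32.2° with length 30.5, so G = 30.5·(cos 32.2°, sin 32.2°) = (25.8, 16.3). ∠MGJ = 92.4°, so GJ runs at 32.2° + (180° − 92.4°) = 120° from the x-axis; with |GJ| = 42.5, J = G + 42.5·(cos 120°, sin 120°) = (4.69, 53.1). GJ ⟂ JE; with |JE| = 20.6 on the left of GJ, E = J + 20.6·(-0.868, -0.497) = (-13.2, 42.9). Then |ME| = |E − M| = 44.9.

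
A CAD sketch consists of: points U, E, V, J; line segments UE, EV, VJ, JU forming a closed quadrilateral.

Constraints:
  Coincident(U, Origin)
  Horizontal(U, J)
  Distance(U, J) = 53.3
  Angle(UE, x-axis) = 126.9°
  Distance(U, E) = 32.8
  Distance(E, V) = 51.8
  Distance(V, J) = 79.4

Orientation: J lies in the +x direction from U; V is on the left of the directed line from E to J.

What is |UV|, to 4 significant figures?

68.52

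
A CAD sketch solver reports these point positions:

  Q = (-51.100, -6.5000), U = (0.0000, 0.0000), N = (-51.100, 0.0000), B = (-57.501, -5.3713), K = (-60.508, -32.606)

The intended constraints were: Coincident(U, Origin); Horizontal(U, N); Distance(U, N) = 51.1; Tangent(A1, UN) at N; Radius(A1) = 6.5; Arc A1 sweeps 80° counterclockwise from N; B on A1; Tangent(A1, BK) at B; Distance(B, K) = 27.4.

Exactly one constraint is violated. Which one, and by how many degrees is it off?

Tangent(A1, BK) at B — off by 3.70°.

U = (0.00, 0.00) ✓; U.y = 0.00, N.y = 0.00 ✓; |UN| = 51.10 ✓; ∠(QN, NU) = 90.00° ✓; |QN| = 6.500 ✓; bearing(Q→B) − bearing(Q→N) = 80.00° ✓; |QB| = 6.500 ✓; ∠(QB, BK) = 86.30° ✗; |BK| = 27.40 ✓.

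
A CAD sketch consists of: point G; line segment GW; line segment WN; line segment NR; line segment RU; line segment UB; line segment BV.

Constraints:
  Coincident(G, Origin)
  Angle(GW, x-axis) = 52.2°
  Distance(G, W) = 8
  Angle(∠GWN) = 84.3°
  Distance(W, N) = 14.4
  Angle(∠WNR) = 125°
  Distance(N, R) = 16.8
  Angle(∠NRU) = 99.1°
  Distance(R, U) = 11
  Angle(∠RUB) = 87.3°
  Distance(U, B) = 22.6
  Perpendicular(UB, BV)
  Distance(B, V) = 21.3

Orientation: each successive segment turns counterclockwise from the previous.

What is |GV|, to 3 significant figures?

24.0

∠RUB = 87.3° gives UB at 16.5° from the x-axis; with |UB| = 22.6, B = (1.52, 3.17). UB is perpendicular to BV, so BV runs at 106°; with |BV| = 21.3, V = (-4.53, 23.6). Then |GV| = |V − G| = 24.0.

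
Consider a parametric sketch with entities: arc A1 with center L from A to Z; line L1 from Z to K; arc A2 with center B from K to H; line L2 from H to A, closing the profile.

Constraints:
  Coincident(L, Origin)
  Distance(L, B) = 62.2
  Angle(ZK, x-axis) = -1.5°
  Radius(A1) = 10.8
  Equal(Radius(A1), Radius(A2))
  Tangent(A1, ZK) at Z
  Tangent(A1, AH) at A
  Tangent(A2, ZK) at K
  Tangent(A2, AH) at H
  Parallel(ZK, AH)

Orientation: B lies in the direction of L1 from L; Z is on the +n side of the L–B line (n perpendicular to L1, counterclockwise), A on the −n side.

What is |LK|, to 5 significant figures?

63.131

Tangency of A1 to both parallel lines with radius 10.8 puts Z and A at L ± 10.8·n: Z = (0.28271, 10.796), A = (-0.28271, -10.796). Equal radii place K and H the same way about B: K = B + 10.8·n = (62.461, 9.1681), H = B − 10.8·n = (61.896, -12.425). Then |LK| = |K − L| = 63.131.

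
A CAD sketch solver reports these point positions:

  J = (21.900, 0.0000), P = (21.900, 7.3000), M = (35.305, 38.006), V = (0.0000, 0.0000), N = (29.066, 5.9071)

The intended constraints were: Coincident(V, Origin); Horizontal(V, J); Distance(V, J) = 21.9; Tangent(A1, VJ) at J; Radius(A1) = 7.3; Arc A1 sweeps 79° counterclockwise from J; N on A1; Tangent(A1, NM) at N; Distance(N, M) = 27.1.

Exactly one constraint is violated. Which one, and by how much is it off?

Distance(N, M) = 27.1 — off by 5.60.

V = (0.00, 0.00) ✓; V.y = 0.00, J.y = 0.00 ✓; |VJ| = 21.90 ✓; ∠(PJ, JV) = 90.00° ✓; |PJ| = 7.300 ✓; bearing(P→N) − bearing(P→J) = 79.00° ✓; |PN| = 7.300 ✓; ∠(PN, NM) = 90.00° ✓; |NM| = 32.70 ✗.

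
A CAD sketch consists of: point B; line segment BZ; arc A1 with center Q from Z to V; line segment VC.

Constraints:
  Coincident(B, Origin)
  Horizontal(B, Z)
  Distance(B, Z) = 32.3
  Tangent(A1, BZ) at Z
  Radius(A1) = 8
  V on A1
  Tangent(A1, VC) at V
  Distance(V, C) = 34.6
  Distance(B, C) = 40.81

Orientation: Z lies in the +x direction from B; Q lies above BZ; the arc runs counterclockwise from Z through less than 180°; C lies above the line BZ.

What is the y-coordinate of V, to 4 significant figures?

13.58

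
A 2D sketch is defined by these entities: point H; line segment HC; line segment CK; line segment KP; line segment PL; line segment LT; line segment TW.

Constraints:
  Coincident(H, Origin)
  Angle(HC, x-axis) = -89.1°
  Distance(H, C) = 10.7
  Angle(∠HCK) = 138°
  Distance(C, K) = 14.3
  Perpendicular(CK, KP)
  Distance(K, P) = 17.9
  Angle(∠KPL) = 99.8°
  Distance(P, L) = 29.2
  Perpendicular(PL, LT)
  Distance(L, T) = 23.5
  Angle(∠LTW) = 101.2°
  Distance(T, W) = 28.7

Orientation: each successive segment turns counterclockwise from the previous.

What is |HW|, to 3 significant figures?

24.1

H is at the origin; HC runs at -89.1° with length 10.7, so C = (0.168, -10.7). ∠HCK = 138.0° gives CK at -47.1° from the x-axis; with |CK| = 14.3, K = (9.90, -21.2). CK ⟂ KP, so KP runs at 42.9°; with |KP| = 17.9, P = (23.0, -8.99). ∠KPL = 99.8° gives PL at 123° from the x-axis; with |PL| = 29.2, L = (7.07, 15.5). The perpendicularity gives LT at right angles to PL, so LT runs at -147°; with |LT| = 23.5, T = (-12.6, 2.64). ∠LTW = 101.2° gives TW at -68.1° from the x-axis; with |TW| = 28.7, W = (-1.91, -24.0). Then |HW| = |W − H| = 24.1.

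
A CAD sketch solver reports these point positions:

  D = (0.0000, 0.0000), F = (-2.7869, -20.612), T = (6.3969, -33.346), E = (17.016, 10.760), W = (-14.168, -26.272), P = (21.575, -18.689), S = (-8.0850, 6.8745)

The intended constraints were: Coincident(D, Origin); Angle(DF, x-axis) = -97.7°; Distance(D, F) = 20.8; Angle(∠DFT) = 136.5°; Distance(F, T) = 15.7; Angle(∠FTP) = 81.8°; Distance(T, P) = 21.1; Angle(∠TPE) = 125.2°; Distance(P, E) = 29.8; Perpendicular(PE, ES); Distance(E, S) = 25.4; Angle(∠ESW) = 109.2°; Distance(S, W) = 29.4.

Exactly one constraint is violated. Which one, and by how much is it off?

Distance(S, W) = 29.4 — off by 4.30.

D = (0.00, 0.00) ✓; DF at -97.70° ✓; |DF| = 20.80 ✓; ∠DFT = 136.5° ✓; |FT| = 15.70 ✓; ∠FTP = 81.80° ✓; |TP| = 21.10 ✓; ∠TPE = 125.2° ✓; |PE| = 29.80 ✓; ∠(PE, ES) = 90.00° ✓; |ES| = 25.40 ✓; ∠ESW = 109.2° ✓; |SW| = 33.70 ✗.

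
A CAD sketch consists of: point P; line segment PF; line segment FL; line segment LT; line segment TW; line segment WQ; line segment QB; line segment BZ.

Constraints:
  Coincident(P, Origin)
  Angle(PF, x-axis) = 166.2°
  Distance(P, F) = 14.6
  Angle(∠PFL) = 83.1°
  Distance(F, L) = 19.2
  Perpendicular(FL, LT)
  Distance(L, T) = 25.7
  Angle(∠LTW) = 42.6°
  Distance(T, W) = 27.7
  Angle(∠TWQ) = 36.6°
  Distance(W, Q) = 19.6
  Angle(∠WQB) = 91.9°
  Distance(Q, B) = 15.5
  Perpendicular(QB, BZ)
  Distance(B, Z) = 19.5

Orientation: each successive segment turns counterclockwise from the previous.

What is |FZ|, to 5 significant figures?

21.369

P is at the origin; PF runs at 166.2° with length 14.6, so F = (-14.179, 3.4826). ∠PFL = 83.1° gives FL at -96.900° from the x-axis; with |FL| = 19.2, L = (-16.485, -15.578). The perpendicularity gives LT at right angles to FL, so LT runs at -6.9000°; with |LT| = 25.7, T = (9.0287, -18.666). ∠LTW = 42.6° gives TW at 130.50° from the x-axis; with |TW| = 27.7, W = (-8.9610, 2.3974). ∠TWQ = 36.6° gives WQ at -86.100° from the x-axis; with |WQ| = 19.6, Q = (-7.6279, -17.157). ∠WQB = 91.9° gives QB at 2.0000° from the x-axis; with |QB| = 15.5, B = (7.8626, -16.616). The perpendicularity gives BZ at right angles to QB, so BZ runs at 92.000°; with |BZ| = 19.5, Z = (7.1821, 2.8718). Then |FZ| = |Z − F| = 21.369.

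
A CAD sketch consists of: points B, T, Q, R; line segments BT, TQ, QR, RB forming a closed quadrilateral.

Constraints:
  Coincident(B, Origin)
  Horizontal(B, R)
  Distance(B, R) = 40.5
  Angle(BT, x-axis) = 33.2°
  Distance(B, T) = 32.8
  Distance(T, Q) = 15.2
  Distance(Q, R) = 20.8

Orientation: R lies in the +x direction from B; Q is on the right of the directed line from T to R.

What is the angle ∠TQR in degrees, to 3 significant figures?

74.3°

B is at the origin; B and R share the same y with |BR| = 40.5 and R in +x, so R = (40.5, 0). BT runs at 33.2° with |BT| = 32.8, so T = (27.4, 18.0). Q is determined by |TQ| = 15.2 and |QR| = 20.8 together: it lies at the intersection of circle(T, 15.2) and circle(R, 20.8). With |TR| = 22.2, the foot of the radical line on TR is 6.56 from T and the perpendicular offset is √(15.2² − 6.56²) = 13.7. Taking the right-of-TR solution: Q = (20.2, 4.59).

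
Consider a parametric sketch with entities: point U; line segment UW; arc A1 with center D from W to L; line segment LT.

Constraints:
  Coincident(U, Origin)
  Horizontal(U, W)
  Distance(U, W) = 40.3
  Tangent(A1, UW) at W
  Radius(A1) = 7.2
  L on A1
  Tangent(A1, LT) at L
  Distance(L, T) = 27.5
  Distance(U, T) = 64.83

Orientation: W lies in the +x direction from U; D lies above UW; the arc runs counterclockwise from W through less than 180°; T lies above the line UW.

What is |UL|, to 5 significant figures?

47.144

U is at the origin; UW is horizontal with |UW| = 40.3 and W on the +x side, so W = (40.300, 0.0000). The tangent condition forces DW to be normal to UW, so D = W + (0, 7.2) = (40.300, 7.2000). Since DL ⟂ LT (tangency), |DT| = √(7.2² + 27.5²) = 28.427 regardless of where L sits on A1. So T lies on both circle(U, 64.83) and circle(D, 28.427); the above-UW intersection is T = (57.596, 29.760). L is the foot of the tangent from T: L = (46.937, 4.4094).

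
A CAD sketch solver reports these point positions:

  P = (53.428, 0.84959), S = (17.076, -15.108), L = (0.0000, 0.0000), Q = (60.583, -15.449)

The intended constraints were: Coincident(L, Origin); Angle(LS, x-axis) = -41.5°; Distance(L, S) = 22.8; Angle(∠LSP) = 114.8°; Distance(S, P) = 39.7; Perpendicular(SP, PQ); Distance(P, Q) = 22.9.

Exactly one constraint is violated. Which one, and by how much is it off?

Distance(P, Q) = 22.9 — off by 5.10.

L = (0.00, 0.00) ✓; LS at -41.50° ✓; |LS| = 22.80 ✓; ∠LSP = 114.8° ✓; |SP| = 39.70 ✓; ∠(SP, PQ) = 90.00° ✓; |PQ| = 17.80 ✗.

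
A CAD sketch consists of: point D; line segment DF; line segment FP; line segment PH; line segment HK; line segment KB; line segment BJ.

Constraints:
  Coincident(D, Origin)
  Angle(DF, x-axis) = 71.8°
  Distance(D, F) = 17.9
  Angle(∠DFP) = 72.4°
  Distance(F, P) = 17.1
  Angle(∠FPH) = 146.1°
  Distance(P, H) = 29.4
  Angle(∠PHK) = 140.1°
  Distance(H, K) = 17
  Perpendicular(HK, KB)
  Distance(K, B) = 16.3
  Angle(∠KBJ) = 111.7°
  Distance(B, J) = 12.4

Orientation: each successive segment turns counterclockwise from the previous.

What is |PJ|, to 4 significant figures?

28.11

D is at the origin; DF runs at 71.8° with length 17.9, so F = (5.591, 17.00). ∠DFP = 72.4° gives FP at 179.4° from the x-axis; with |FP| = 17.1, P = (-11.51, 17.18). ∠FPH = 146.1° gives PH at -146.7° from the x-axis; with |PH| = 29.4, H = (-36.08, 1.042). ∠PHK = 140.1° gives HK at -106.8° from the x-axis; with |HK| = 17.0, K = (-40.99, -15.23). HK is perpendicular to KB, so KB runs at -16.80°; with |KB| = 16.3, B = (-25.39, -19.94). ∠KBJ = 111.7° gives BJ at 51.50° from the x-axis; with |BJ| = 12.4, J = (-17.67, -10.24). Then |PJ| = |J − P| = 28.11.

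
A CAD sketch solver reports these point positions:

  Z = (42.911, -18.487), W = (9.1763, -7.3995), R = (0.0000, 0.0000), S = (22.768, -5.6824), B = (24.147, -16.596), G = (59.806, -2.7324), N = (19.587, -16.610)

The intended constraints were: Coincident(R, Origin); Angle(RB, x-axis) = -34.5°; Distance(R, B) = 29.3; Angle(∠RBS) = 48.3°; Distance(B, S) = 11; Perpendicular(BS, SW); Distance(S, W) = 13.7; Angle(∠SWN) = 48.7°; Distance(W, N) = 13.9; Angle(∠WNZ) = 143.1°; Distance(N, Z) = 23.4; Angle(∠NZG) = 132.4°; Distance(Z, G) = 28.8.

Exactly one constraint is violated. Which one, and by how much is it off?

Distance(Z, G) = 28.8 — off by 5.70.

R = (0.00, 0.00) ✓; RB at -34.50° ✓; |RB| = 29.30 ✓; ∠RBS = 48.30° ✓; |BS| = 11.00 ✓; ∠(BS, SW) = 90.00° ✓; |SW| = 13.70 ✓; ∠SWN = 48.70° ✓; |WN| = 13.90 ✓; ∠WNZ = 143.1° ✓; |NZ| = 23.40 ✓; ∠NZG = 132.4° ✓; |ZG| = 23.10 ✗.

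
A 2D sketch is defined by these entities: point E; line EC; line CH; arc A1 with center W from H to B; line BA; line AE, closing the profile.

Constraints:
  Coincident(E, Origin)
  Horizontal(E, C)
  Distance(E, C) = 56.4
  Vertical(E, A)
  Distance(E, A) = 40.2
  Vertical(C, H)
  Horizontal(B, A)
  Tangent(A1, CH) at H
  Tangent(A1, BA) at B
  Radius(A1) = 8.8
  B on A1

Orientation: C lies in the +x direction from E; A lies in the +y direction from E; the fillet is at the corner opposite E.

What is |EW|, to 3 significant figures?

57.0

EA is vertical with |EA| = 40.2 and A on the +y side, so A = (0.00, 40.2). The virtual corner opposite E is at (56.4, 40.2). The tangent condition forces WH to be normal to CH and the tangent condition forces WB to be normal to BA, with radius 8.8, so the center W sits 8.8 in from both sides at W = (47.6, 31.4). Then |EW| = |W − E| = 57.0.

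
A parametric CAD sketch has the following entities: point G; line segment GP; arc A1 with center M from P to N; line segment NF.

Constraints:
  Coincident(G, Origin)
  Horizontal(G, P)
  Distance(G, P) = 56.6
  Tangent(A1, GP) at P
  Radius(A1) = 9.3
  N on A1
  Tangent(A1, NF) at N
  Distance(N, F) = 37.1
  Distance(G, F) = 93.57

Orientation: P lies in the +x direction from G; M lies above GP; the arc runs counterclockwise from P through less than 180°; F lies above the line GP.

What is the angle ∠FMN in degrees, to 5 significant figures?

75.927°

G is at the origin; GP is horizontal with |GP| = 56.6 and P on the +x side, so P = (56.600, 0.0000). The tangent condition forces MP to be normal to GP, so M = P + (0, 9.3) = (56.600, 9.3000). Since MN ⟂ NF (tangency), |MF| = √(9.3² + 37.1²) = 38.248 regardless of where N sits on A1. So F lies on both circle(G, 93.57) and circle(M, 38.248); the above-GP intersection is F = (88.486, 30.423). N is the foot of the tangent from F: N = (63.467, 3.0284).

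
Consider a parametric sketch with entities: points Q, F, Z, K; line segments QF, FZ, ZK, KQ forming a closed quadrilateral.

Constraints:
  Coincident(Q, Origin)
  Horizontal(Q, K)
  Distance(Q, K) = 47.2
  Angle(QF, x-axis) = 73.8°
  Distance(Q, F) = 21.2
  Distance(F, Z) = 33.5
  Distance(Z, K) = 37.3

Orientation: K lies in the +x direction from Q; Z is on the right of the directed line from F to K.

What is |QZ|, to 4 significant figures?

17.43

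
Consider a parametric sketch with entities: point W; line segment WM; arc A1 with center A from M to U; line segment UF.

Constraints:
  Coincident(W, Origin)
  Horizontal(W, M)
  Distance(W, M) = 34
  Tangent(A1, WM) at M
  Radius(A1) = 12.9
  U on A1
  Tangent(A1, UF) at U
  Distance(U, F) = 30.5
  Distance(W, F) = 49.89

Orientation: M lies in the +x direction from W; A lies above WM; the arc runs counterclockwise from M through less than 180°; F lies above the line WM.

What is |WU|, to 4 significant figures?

48.61

W is at the origin; WM is horizontal with |WM| = 34.0 and M on the +x side, so M = (34.00, 0.000). The tangent condition forces AM to be normal to WM, so A = M + (0, 12.9) = (34.00, 12.90). Since AU ⟂ UF (tangency), |AF| = √(12.9² + 30.5²) = 33.12 regardless of where U sits on A1. So F lies on both circle(W, 49.89) and circle(A, 33.12); the above-WM intersection is F = (23.16, 44.19). U is the foot of the tangent from F: U = (43.58, 21.54).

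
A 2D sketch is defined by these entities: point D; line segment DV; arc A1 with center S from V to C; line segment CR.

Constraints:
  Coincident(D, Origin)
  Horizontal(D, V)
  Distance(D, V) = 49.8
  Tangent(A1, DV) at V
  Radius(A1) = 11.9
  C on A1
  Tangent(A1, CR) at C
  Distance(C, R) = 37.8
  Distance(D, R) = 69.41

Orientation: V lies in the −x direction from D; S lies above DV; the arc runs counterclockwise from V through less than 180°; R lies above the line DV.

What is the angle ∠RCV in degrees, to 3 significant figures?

129°

Checks: D = (0.00, 0.00) ✓; |SV| = 11.90 ✓; |SC| = 11.90 ✓; ∠(SC, CR) = 90.00° ✓; |CR| = 37.80 ✓; |DR| = 69.41 ✓.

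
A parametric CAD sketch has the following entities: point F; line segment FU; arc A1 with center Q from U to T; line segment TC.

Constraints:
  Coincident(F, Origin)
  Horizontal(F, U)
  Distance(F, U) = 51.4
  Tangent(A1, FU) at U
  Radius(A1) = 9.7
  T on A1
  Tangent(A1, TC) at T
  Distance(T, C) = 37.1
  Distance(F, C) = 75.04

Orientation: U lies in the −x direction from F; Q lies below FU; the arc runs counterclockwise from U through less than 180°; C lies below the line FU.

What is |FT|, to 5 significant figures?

61.960

F is at the origin; F and U share the same y with |FU| = 51.4 and U on the −x side, so U = (-51.400, 0.0000). Since A1 is tangent to FU there, QU ⟂ FU, so Q = U + (0, -9.7) = (-51.400, -9.7000). Since QT ⟂ TC (tangency), |QC| = √(9.7² + 37.1²) = 38.347 regardless of where T sits on A1. So C lies on both circle(F, 75.04) and circle(Q, 38.347); the below-FU intersection is C = (-58.132, -47.452). T is the foot of the tangent from C: T = (-61.070, -10.468).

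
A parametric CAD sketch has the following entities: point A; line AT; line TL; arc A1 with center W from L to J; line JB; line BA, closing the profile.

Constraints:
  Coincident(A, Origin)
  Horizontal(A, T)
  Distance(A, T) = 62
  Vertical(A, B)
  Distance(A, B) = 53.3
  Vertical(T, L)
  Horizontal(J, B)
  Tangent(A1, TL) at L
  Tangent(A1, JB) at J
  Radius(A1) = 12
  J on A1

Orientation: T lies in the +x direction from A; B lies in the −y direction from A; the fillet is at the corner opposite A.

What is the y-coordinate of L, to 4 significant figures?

-41.30

A is at the origin; AT is horizontal with |AT| = 62.0 and T on the +x side, so T = (62.00, 0.000). AB is vertical with |AB| = 53.3 and B on the −y side, so B = (0.000, -53.30). The virtual corner opposite A is at (62.00, -53.30). Tangency of A1 to TL means the radius WL is perpendicular to TL and tangency of A1 to JB means the radius WJ is perpendicular to JB, with radius 12.0, so the center W sits 12.0 in from both sides at W = (50.00, -41.30). That places the tangent points at L = (62.00, -41.30) on TL and J = (50.00, -53.30) on JB. So L.y = -41.30.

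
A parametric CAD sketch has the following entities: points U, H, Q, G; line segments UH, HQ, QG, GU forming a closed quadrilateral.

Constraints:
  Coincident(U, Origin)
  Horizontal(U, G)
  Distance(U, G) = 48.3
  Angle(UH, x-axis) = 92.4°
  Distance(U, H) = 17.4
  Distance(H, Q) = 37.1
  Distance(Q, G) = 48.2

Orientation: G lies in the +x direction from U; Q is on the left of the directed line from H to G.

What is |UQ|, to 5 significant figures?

50.255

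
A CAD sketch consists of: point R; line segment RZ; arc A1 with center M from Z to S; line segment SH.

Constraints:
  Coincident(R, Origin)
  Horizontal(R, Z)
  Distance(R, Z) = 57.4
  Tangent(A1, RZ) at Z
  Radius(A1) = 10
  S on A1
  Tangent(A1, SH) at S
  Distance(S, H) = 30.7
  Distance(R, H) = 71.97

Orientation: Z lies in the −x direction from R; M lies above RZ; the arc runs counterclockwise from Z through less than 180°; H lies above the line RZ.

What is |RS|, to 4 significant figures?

49.80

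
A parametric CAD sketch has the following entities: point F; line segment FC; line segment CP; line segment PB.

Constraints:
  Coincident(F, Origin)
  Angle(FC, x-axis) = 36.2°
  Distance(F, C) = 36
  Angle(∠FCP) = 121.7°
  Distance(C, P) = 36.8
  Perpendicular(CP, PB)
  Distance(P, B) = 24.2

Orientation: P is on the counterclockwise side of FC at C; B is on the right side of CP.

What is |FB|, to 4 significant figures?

78.17

∠FCP = 121.7°, so CP runs at 36.2° + (180° − 121.7°) = 94.50° from the x-axis; with |CP| = 36.8, P = C + 36.8·(cos 94.50°, sin 94.50°) = (26.16, 57.95). The perpendicularity gives PB at right angles to CP; with |PB| = 24.2 on the right of CP, B = P + 24.2·(0.9969, 0.07846) = (50.29, 59.85). Then |FB| = |B − F| = 78.17.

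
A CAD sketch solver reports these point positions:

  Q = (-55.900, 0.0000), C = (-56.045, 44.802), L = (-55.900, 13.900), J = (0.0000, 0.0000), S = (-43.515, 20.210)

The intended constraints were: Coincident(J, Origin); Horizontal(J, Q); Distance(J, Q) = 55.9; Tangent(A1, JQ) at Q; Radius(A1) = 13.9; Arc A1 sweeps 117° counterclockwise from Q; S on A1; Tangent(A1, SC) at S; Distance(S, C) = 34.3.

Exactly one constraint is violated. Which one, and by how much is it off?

Distance(S, C) = 34.3 — off by 6.70.

J = (0.00, 0.00) ✓; J.y = 0.00, Q.y = 0.00 ✓; |JQ| = 55.90 ✓; ∠(LQ, QJ) = 90.00° ✓; |LQ| = 13.90 ✓; bearing(L→S) − bearing(L→Q) = 117.0° ✓; |LS| = 13.90 ✓; ∠(LS, SC) = 90.00° ✓; |SC| = 27.60 ✗.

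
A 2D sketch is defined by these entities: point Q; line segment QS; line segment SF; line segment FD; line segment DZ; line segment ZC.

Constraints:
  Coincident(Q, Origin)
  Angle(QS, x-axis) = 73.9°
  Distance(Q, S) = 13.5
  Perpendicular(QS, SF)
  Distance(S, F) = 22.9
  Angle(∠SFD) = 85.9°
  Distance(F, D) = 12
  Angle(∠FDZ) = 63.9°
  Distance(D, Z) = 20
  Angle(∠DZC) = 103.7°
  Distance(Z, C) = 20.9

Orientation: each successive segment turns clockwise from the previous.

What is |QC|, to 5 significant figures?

33.389

Q is at the origin; QS runs at 73.9° with length 13.5, so S = (3.7437, 12.971). QS is perpendicular to SF, so SF runs at -16.100°; with |SF| = 22.9, F = (25.746, 6.6200). ∠SFD = 85.9° gives FD at -110.20° from the x-axis; with |FD| = 12.0, D = (21.602, -4.6419). ∠FDZ = 63.9° gives DZ at 133.70° from the x-axis; with |DZ| = 20.0, Z = (7.7844, 9.8174). ∠DZC = 103.7° gives ZC at 57.400° from the x-axis; with |ZC| = 20.9, C = (19.045, 27.425). Then |QC| = |C − Q| = 33.389.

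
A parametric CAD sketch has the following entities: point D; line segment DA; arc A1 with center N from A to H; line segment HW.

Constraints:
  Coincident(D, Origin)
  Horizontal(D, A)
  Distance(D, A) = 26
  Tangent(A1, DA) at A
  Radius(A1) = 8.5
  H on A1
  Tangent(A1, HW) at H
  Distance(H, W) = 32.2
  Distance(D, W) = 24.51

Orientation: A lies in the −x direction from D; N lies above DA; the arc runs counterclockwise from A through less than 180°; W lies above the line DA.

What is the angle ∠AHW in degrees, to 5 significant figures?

158.46°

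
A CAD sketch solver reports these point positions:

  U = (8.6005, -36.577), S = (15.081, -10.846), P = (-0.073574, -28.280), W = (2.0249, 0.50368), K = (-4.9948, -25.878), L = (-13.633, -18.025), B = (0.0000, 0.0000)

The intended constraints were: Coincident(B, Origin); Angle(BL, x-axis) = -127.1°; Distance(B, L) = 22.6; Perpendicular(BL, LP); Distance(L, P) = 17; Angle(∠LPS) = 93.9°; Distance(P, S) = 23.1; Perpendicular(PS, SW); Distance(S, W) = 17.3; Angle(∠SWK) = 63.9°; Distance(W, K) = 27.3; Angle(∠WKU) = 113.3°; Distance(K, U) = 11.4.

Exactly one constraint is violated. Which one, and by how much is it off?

Distance(K, U) = 11.4 — off by 5.90.

B = (0.00, 0.00) ✓; BL at -127.1° ✓; |BL| = 22.60 ✓; ∠(BL, LP) = 90.00° ✓; |LP| = 17.00 ✓; ∠LPS = 93.90° ✓; |PS| = 23.10 ✓; ∠(PS, SW) = 90.00° ✓; |SW| = 17.30 ✓; ∠SWK = 63.90° ✓; |WK| = 27.30 ✓; ∠WKU = 113.3° ✓; |KU| = 17.30 ✗.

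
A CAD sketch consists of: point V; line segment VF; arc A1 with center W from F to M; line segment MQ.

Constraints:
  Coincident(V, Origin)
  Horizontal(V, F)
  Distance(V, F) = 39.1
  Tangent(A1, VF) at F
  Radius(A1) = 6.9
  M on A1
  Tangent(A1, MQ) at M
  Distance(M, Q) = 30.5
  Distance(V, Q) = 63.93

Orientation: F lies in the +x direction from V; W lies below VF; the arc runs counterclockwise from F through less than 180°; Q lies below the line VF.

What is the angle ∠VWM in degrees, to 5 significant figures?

50.864°

V is at the origin; V and F share the same y with |VF| = 39.1 and F on the +x side, so F = (39.100, 0.0000). Tangency of A1 to VF means the radius WF is perpendicular to VF, so W = F + (0, -6.9) = (39.100, -6.9000). Since WM ⟂ MQ (tangency), |WQ| = √(6.9² + 30.5²) = 31.271 regardless of where M sits on A1. So Q lies on both circle(V, 63.93) and circle(W, 31.271); the below-VF intersection is Q = (53.833, -34.483). M is the foot of the tangent from Q: M = (33.881, -11.414).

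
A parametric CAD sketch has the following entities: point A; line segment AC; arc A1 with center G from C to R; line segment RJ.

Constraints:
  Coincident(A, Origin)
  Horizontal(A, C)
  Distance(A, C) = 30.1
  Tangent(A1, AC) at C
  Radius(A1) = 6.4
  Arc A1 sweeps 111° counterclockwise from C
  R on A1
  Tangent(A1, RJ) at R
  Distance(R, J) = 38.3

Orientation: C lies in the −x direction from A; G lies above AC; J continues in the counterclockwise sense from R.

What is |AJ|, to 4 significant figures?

58.38

On A1, C sits at bearing -90° from G; a 111° counterclockwise sweep puts R at bearing 21°, so R = G + 6.4·(cos 21°, sin 21°) = (-24.13, 8.694). Tangency of A1 to RJ means the radius GR is perpendicular to RJ, so RJ runs along (−sin 21°, cos 21°); with |RJ| = 38.3, J = (-37.85, 44.45). Then |AJ| = |J − A| = 58.38.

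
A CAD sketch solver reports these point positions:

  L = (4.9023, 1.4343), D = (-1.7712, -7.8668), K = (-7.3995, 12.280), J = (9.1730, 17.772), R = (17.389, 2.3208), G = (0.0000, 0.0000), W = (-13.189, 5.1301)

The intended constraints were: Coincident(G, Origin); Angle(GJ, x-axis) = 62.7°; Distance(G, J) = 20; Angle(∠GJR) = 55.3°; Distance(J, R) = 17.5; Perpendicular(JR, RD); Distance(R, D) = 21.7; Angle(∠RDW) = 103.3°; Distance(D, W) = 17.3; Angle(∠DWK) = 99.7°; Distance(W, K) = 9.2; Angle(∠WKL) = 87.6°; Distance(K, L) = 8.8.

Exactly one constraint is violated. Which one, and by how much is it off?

Distance(K, L) = 8.8 — off by 7.60.

G = (0.00, 0.00) ✓; GJ at 62.70° ✓; |GJ| = 20.00 ✓; ∠GJR = 55.30° ✓; |JR| = 17.50 ✓; ∠(JR, RD) = 90.00° ✓; |RD| = 21.70 ✓; ∠RDW = 103.3° ✓; |DW| = 17.30 ✓; ∠DWK = 99.70° ✓; |WK| = 9.200 ✓; ∠WKL = 87.60° ✓; |KL| = 16.40 ✗.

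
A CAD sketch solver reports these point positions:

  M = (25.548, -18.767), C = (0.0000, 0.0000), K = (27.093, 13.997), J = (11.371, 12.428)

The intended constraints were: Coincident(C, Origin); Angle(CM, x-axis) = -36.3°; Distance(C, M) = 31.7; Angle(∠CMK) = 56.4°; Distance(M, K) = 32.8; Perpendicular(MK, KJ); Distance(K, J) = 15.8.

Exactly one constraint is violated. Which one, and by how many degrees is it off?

Perpendicular(MK, KJ) — off by 8.40°.

C = (0.00, 0.00) ✓; CM at -36.30° ✓; |CM| = 31.70 ✓; ∠CMK = 56.40° ✓; |MK| = 32.80 ✓; ∠(MK, KJ) = 98.40° ✗; |KJ| = 15.80 ✓.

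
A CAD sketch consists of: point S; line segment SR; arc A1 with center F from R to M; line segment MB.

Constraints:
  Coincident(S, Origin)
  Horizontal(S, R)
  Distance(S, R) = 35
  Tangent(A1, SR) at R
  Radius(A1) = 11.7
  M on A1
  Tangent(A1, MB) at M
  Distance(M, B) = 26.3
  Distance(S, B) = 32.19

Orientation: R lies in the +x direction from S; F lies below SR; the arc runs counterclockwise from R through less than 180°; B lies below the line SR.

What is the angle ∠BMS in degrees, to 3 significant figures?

77.0°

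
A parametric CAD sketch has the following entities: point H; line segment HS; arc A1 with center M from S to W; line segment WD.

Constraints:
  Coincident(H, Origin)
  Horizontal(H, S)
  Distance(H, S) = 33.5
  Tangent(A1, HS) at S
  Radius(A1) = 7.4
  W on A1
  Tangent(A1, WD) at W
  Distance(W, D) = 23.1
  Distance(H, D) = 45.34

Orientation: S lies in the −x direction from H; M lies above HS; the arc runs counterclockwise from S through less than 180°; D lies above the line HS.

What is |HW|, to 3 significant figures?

28.0

Checks: |HS| = 33.50 ✓; |MW| = 7.400 ✓; ∠(MW, WD) = 90.00° ✓; |WD| = 23.10 ✓; |HD| = 45.34 ✓.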